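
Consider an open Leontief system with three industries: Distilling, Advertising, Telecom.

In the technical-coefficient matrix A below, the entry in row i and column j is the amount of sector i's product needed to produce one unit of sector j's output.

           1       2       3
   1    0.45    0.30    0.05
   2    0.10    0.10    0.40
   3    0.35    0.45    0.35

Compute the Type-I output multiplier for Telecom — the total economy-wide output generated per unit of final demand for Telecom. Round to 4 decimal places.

I − A =
  [   0.55    -0.30    -0.05]
  [  -0.10     0.90    -0.40]
  [  -0.35    -0.45     0.65]
Cofactors of I−A, C_ij = (−1)^(i+j)·(minor ij) (rows/columns in the sector order above):
  C_11 = (0.90)(0.65) − (-0.40)(-0.45) = 0.4050
  C_12 = −[(-0.10)(0.65) − (-0.40)(-0.35)] = 0.2050
  C_13 = (-0.10)(-0.45) − (0.90)(-0.35) = 0.3600
  C_21 = −[(-0.30)(0.65) − (-0.05)(-0.45)] = 0.2175
  C_22 = (0.55)(0.65) − (-0.05)(-0.35) = 0.3400
  C_23 = −[(0.55)(-0.45) − (-0.30)(-0.35)] = 0.3525
  C_31 = (-0.30)(-0.40) − (-0.05)(0.90) = 0.1650
  C_32 = −[(0.55)(-0.40) − (-0.05)(-0.10)] = 0.2250
  C_33 = (0.55)(0.90) − (-0.30)(-0.10) = 0.4650
det(I−A) = Σ_j (I−A)_1j·C_1j = (0.55)(0.4050) + (-0.30)(0.2050) + (-0.05)(0.3600) = 0.14325
adj(I−A) = Cᵀ =
  [ 0.4050   0.2175   0.1650]
  [ 0.2050   0.3400   0.2250]
  [ 0.3600   0.3525   0.4650]
(I − A)⁻¹ = adj(I−A) / det(I−A) ≈
  [   2.82723     1.51832     1.15183]
  [   1.43106     2.37347     1.57068]
  [   2.51309     2.46073     3.24607]
The output multiplier for sector j is the column-j sum of the Leontief inverse (I − A)⁻¹ = adj(I−A) / det(I−A).
Column 3 of adj(I−A): (0.1650, 0.2250, 0.4650); det(I−A) = 0.14325.
m_3 = (0.1650 + 0.2250 + 0.4650) / 0.14325 = 0.855 / 0.14325 ≈ 5.9686.

m_3 = 5.9686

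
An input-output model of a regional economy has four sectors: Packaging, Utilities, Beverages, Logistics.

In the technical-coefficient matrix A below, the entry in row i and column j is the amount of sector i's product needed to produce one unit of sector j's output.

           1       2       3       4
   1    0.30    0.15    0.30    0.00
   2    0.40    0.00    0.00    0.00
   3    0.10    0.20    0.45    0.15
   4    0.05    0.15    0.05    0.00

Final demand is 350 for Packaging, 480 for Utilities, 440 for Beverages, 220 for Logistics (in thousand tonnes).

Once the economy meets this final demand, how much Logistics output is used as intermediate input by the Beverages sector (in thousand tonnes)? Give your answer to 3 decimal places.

I − A =
  [   0.70    -0.15    -0.30     0.00]
  [  -0.40     1.00     0.00     0.00]
  [  -0.10    -0.20     0.55    -0.15]
  [  -0.05    -0.15    -0.05     1.00]
Compute the cofactors C_ij = (−1)^(i+j)·(3×3 minor ij) of I−A; the adjugate is their transpose:
adj(I−A) = Cᵀ =
  [ 0.542500   0.148125   0.300000   0.045000]
  [ 0.217000   0.347500   0.120000   0.018000]
  [ 0.196500   0.171875   0.640000   0.096000]
  [ 0.069500   0.068125   0.065000   0.298000]
det(I−A) = Σ_j (I−A)_1j·C_1j = (0.70)(0.542500) + (-0.15)(0.217000) + (-0.30)(0.196500) + (0.00)(0.069500) = 0.28825
(I − A)⁻¹ = adj(I−A) / det(I−A) ≈
  [   1.8820     0.5139     1.0408     0.1561]
  [   0.7528     1.2056     0.4163     0.0624]
  [   0.6817     0.5963     2.2203     0.3330]
  [   0.2411     0.2363     0.2255     1.0338]
First solve x = (I − A)⁻¹ d = adj(I−A)·d / det(I−A); in particular x_3 = (0.196500·350 + 0.171875·480 + 0.640000·440 + 0.096000·220) / 0.28825 = 453.995 / 0.28825 ≈ 1575.00434.
Intermediate flow from 4 to 3: z_43 = a_43 · x_3 = 0.05 × 453.995 / 0.28825 = 22.69975 / 0.28825 ≈ 78.750.

z_43 = 78.750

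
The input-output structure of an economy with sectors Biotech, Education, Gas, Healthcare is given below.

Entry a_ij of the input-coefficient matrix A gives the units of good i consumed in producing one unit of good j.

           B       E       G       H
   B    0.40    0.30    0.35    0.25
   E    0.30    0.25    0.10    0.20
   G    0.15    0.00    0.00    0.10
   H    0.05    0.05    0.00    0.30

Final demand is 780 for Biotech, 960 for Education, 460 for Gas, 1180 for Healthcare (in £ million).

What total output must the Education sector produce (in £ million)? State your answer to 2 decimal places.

I − A =
  [   0.60    -0.30    -0.35    -0.25]
  [  -0.30     0.75    -0.10    -0.20]
  [  -0.15     0.00     1.00    -0.10]
  [  -0.05    -0.05     0.00     0.70]
Compute the cofactors C_ij = (−1)^(i+j)·(3×3 minor ij) of I−A; the adjugate is their transpose:
adj(I−A) = Cᵀ =
  [ 0.514500   0.224250   0.202500   0.276750]
  [ 0.231000   0.369000   0.117750   0.204750]
  [ 0.082500   0.037875   0.229875   0.073125]
  [ 0.053250   0.042375   0.022875   0.316125]
det(I−A) = Σ_j (I−A)_1j·C_1j = (0.60)(0.514500) + (-0.30)(0.231000) + (-0.35)(0.082500) + (-0.25)(0.053250) = 0.1972125
(I − A)⁻¹ = adj(I−A) / det(I−A) ≈
  [   2.6089     1.1371     1.0268     1.4033]
  [   1.1713     1.8711     0.5971     1.0382]
  [   0.4183     0.1921     1.1656     0.3708]
  [   0.2700     0.2149     0.1160     1.6030]
x = (I − A)⁻¹ d = adj(I−A)·d / det(I−A), with det(I−A) = 0.1972125:
  x_B = (0.514500·780 + 0.224250·960 + 0.202500·460 + 0.276750·1180) / 0.1972125 = 1036.305 / 0.1972125 ≈ 5254.76
  x_E = (0.231000·780 + 0.369000·960 + 0.117750·460 + 0.204750·1180) / 0.1972125 = 830.19 / 0.1972125 ≈ 4209.62
  x_G = (0.082500·780 + 0.037875·960 + 0.229875·460 + 0.073125·1180) / 0.1972125 = 292.74 / 0.1972125 ≈ 1484.39
  x_H = (0.053250·780 + 0.042375·960 + 0.022875·460 + 0.316125·1180) / 0.1972125 = 465.765 / 0.1972125 ≈ 2361.74

x_E = 4209.62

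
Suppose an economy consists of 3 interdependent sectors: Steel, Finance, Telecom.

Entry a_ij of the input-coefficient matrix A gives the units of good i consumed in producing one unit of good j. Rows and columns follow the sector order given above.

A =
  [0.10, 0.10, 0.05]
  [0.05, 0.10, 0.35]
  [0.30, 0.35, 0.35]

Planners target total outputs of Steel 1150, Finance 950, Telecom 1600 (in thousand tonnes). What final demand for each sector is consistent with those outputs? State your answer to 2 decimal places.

d_1 = 860.00, d_2 = 237.50, d_3 = 362.50

I − A =
  [   0.90    -0.10    -0.05]
  [  -0.05     0.90    -0.35]
  [  -0.30    -0.35     0.65]
d = (I − A) x:
  d_1 = (+0.90)·1150 + (-0.10)·950 + (-0.05)·1600 = 860.00
  d_2 = (-0.05)·1150 + (+0.90)·950 + (-0.35)·1600 = 237.50
  d_3 = (-0.30)·1150 + (-0.35)·950 + (+0.65)·1600 = 362.50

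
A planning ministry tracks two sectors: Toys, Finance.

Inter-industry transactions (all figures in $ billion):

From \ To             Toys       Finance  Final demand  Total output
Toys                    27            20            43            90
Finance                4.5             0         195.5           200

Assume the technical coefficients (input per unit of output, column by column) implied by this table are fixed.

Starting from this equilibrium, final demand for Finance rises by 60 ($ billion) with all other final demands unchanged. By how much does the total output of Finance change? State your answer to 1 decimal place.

Δx_F = 60.4

Technical coefficients a_ij = z_ij / X_j:
  a_TT = 27/90 = 0.30, a_FT = 4.5/90 = 0.05
  a_TF = 20/200 = 0.10, a_FF = 0/200 = 0.00
I − A =
  [   0.70    -0.10]
  [  -0.05     1.00]
det(I−A) = (0.70)(1.00) − (-0.10)(-0.05) = 0.6950
adj(I−A) = [[1.00, 0.10], [0.05, 0.70]]
(I − A)⁻¹ = adj(I−A) / det(I−A) ≈
  [   1.4388     0.1439]
  [   0.0719     1.0072]
Δx = (I − A)⁻¹ Δd with Δd having +60 in the Finance component and 0 elsewhere.
So Δx_F = L_FF · (+60), where L_FF = adj(I−A)_FF / det(I−A) = 0.70 / 0.6950.
Δx_F = 0.70 × (+60) / 0.6950 = 42.00 / 0.6950 ≈ 60.4.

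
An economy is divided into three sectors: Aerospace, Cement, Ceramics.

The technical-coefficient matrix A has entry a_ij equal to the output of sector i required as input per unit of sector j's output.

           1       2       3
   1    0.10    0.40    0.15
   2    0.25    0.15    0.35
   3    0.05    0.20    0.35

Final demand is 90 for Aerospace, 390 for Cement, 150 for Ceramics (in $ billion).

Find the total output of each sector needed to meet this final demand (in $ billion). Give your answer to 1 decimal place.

x_1 = 564.5, x_2 = 844.8, x_3 = 534.1

I − A =
  [   0.90    -0.40    -0.15]
  [  -0.25     0.85    -0.35]
  [  -0.05    -0.20     0.65]
Cofactors of I−A, C_ij = (−1)^(i+j)·(minor ij) (rows/columns in the sector order above):
  C_11 = (0.85)(0.65) − (-0.35)(-0.20) = 0.4825
  C_12 = −[(-0.25)(0.65) − (-0.35)(-0.05)] = 0.1800
  C_13 = (-0.25)(-0.20) − (0.85)(-0.05) = 0.0925
  C_21 = −[(-0.40)(0.65) − (-0.15)(-0.20)] = 0.2900
  C_22 = (0.90)(0.65) − (-0.15)(-0.05) = 0.5775
  C_23 = −[(0.90)(-0.20) − (-0.40)(-0.05)] = 0.2000
  C_31 = (-0.40)(-0.35) − (-0.15)(0.85) = 0.2675
  C_32 = −[(0.90)(-0.35) − (-0.15)(-0.25)] = 0.3525
  C_33 = (0.90)(0.85) − (-0.40)(-0.25) = 0.6650
det(I−A) = Σ_j (I−A)_1j·C_1j = (0.90)(0.4825) + (-0.40)(0.1800) + (-0.15)(0.0925) = 0.348375
adj(I−A) = Cᵀ =
  [ 0.4825   0.2900   0.2675]
  [ 0.1800   0.5775   0.3525]
  [ 0.0925   0.2000   0.6650]
(I − A)⁻¹ = adj(I−A) / det(I−A) ≈
  [   1.3850     0.8324     0.7679]
  [   0.5167     1.6577     1.0118]
  [   0.2655     0.5741     1.9089]
x = (I − A)⁻¹ d = adj(I−A)·d / det(I−A), with det(I−A) = 0.348375:
  x_1 = (0.4825·90 + 0.2900·390 + 0.2675·150) / 0.348375 = 196.65 / 0.348375 ≈ 564.5
  x_2 = (0.1800·90 + 0.5775·390 + 0.3525·150) / 0.348375 = 294.30 / 0.348375 ≈ 844.8
  x_3 = (0.0925·90 + 0.2000·390 + 0.6650·150) / 0.348375 = 186.075 / 0.348375 ≈ 534.1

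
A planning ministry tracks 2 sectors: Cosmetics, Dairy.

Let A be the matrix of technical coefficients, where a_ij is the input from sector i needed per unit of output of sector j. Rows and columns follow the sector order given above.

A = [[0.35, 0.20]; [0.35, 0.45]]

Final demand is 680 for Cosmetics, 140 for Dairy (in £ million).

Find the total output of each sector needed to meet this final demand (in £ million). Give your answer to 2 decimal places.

I − A =
  [   0.65    -0.20]
  [  -0.35     0.55]
det(I−A) = (0.65)(0.55) − (-0.20)(-0.35) = 0.2875
adj(I−A) = [[0.55, 0.20], [0.35, 0.65]]
(I − A)⁻¹ = adj(I−A) / det(I−A) ≈
  [   1.9130     0.6957]
  [   1.2174     2.2609]
x = (I − A)⁻¹ d = adj(I−A)·d / det(I−A), with det(I−A) = 0.2875:
  x_1 = (0.55·680 + 0.20·140) / 0.2875 = 402.00 / 0.2875 ≈ 1398.26
  x_2 = (0.35·680 + 0.65·140) / 0.2875 = 329.00 / 0.2875 ≈ 1144.35

x_1 = 1398.26, x_2 = 1144.35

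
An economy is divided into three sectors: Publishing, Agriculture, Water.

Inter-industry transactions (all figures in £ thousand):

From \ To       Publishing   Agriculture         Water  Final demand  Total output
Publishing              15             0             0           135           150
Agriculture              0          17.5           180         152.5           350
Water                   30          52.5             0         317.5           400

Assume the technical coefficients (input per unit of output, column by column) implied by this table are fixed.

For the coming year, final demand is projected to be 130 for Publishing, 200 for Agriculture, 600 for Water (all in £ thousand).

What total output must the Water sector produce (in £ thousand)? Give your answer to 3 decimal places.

x_W = 710.985

Technical coefficients a_ij = z_ij / X_j:
  a_PP = 15/150 = 0.10, a_AP = 0/150 = 0.00, a_WP = 30/150 = 0.20
  a_PA = 0/350 = 0.00, a_AA = 17.5/350 = 0.05, a_WA = 52.5/350 = 0.15
  a_PW = 0/400 = 0.00, a_AW = 180/400 = 0.45, a_WW = 0/400 = 0.00
I − A =
  [   0.90     0.00     0.00]
  [   0.00     0.95    -0.45]
  [  -0.20    -0.15     1.00]
Cofactors of I−A, C_ij = (−1)^(i+j)·(minor ij) (rows/columns in the sector order above):
  C_11 = (0.95)(1.00) − (-0.45)(-0.15) = 0.8825
  C_12 = −[(0.00)(1.00) − (-0.45)(-0.20)] = 0.0900
  C_13 = (0.00)(-0.15) − (0.95)(-0.20) = 0.1900
  C_21 = −[(0.00)(1.00) − (0.00)(-0.15)] = 0.0000
  C_22 = (0.90)(1.00) − (0.00)(-0.20) = 0.9000
  C_23 = −[(0.90)(-0.15) − (0.00)(-0.20)] = 0.1350
  C_31 = (0.00)(-0.45) − (0.00)(0.95) = 0.0000
  C_32 = −[(0.90)(-0.45) − (0.00)(0.00)] = 0.4050
  C_33 = (0.90)(0.95) − (0.00)(0.00) = 0.8550
det(I−A) = Σ_j (I−A)_1j·C_1j = (0.90)(0.8825) + (0.00)(0.0900) + (0.00)(0.1900) = 0.79425
adj(I−A) = Cᵀ =
  [ 0.8825   0.0000   0.0000]
  [ 0.0900   0.9000   0.4050]
  [ 0.1900   0.1350   0.8550]
(I − A)⁻¹ = adj(I−A) / det(I−A) ≈
  [   1.1111     0.0000     0.0000]
  [   0.1133     1.1331     0.5099]
  [   0.2392     0.1700     1.0765]
x = (I − A)⁻¹ d = adj(I−A)·d / det(I−A), with det(I−A) = 0.79425:
  x_P = (0.8825·130 + 0.0000·200 + 0.0000·600) / 0.79425 = 114.725 / 0.79425 ≈ 144.444
  x_A = (0.0900·130 + 0.9000·200 + 0.4050·600) / 0.79425 = 434.70 / 0.79425 ≈ 547.309
  x_W = (0.1900·130 + 0.1350·200 + 0.8550·600) / 0.79425 = 564.70 / 0.79425 ≈ 710.985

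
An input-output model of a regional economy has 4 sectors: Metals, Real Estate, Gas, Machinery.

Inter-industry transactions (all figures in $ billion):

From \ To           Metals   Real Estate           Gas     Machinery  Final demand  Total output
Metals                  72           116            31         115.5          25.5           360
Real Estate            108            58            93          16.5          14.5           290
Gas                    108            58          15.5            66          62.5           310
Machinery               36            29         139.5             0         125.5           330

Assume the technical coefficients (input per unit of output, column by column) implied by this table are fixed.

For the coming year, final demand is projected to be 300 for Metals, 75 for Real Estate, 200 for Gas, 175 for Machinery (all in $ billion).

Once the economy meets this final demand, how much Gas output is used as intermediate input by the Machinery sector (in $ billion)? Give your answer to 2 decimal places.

Technical coefficients a_ij = z_ij / X_j:
  a_11 = 72/360 = 0.20, a_21 = 108/360 = 0.30, a_31 = 108/360 = 0.30, a_41 = 36/360 = 0.10
  a_12 = 116/290 = 0.40, a_22 = 58/290 = 0.20, a_32 = 58/290 = 0.20, a_42 = 29/290 = 0.10
  a_13 = 31/310 = 0.10, a_23 = 93/310 = 0.30, a_33 = 15.5/310 = 0.05, a_43 = 139.5/310 = 0.45
  a_14 = 115.5/330 = 0.35, a_24 = 16.5/330 = 0.05, a_34 = 66/330 = 0.20, a_44 = 0/330 = 0.00
I − A =
  [   0.80    -0.40    -0.10    -0.35]
  [  -0.30     0.80    -0.30    -0.05]
  [  -0.30    -0.20     0.95    -0.20]
  [  -0.10    -0.10    -0.45     1.00]
Compute the cofactors C_ij = (−1)^(i+j)·(3×3 minor ij) of I−A; the adjugate is their transpose:
adj(I−A) = Cᵀ =
  [ 0.61275   0.43075   0.34500   0.30500]
  [ 0.36550   0.57550   0.32525   0.22175]
  [ 0.32150   0.30750   0.47550   0.22300]
  [ 0.24250   0.23900   0.28100   0.38000]
det(I−A) = Σ_j (I−A)_1j·C_1j = (0.80)(0.61275) + (-0.40)(0.36550) + (-0.10)(0.32150) + (-0.35)(0.24250) = 0.226975
(I − A)⁻¹ = adj(I−A) / det(I−A) ≈
  [   2.6996     1.8978     1.5200     1.3438]
  [   1.6103     2.5355     1.4330     0.9770]
  [   1.4165     1.3548     2.0949     0.9825]
  [   1.0684     1.0530     1.2380     1.6742]
First solve x = (I − A)⁻¹ d = adj(I−A)·d / det(I−A); in particular x_4 = (0.24250·300 + 0.23900·75 + 0.28100·200 + 0.38000·175) / 0.226975 = 213.375 / 0.226975 ≈ 940.0815.
Intermediate flow from 3 to 4: z_34 = a_34 · x_4 = 0.20 × 213.375 / 0.226975 = 42.675 / 0.226975 ≈ 188.02.

z_34 = 188.02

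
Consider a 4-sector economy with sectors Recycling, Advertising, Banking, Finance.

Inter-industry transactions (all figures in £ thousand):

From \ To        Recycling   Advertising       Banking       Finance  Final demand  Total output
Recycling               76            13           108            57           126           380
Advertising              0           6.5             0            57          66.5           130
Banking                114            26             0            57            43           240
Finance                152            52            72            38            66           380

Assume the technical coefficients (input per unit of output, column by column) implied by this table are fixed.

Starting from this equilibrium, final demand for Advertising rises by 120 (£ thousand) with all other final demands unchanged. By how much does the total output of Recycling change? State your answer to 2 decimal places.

Δx_R = 83.10

Technical coefficients a_ij = z_ij / X_j:
  a_RR = 76/380 = 0.20, a_AR = 0/380 = 0.00, a_BR = 114/380 = 0.30, a_FR = 152/380 = 0.40
  a_RA = 13/130 = 0.10, a_AA = 6.5/130 = 0.05, a_BA = 26/130 = 0.20, a_FA = 52/130 = 0.40
  a_RB = 108/240 = 0.45, a_AB = 0/240 = 0.00, a_BB = 0/240 = 0.00, a_FB = 72/240 = 0.30
  a_RF = 57/380 = 0.15, a_AF = 57/380 = 0.15, a_BF = 57/380 = 0.15, a_FF = 38/380 = 0.10
I − A =
  [   0.80    -0.10    -0.45    -0.15]
  [   0.00     0.95     0.00    -0.15]
  [  -0.30    -0.20     1.00    -0.15]
  [  -0.40    -0.40    -0.30     0.90]
Compute the cofactors C_ij = (−1)^(i+j)·(3×3 minor ij) of I−A; the adjugate is their transpose:
adj(I−A) = Cᵀ =
  [ 0.743250   0.262500   0.405000   0.235125]
  [ 0.073500   0.462000   0.063000   0.099750]
  [ 0.307500   0.231000   0.573000   0.185250]
  [ 0.465500   0.399000   0.399000   0.631750]
det(I−A) = Σ_j (I−A)_1j·C_1j = (0.80)(0.743250) + (-0.10)(0.073500) + (-0.45)(0.307500) + (-0.15)(0.465500) = 0.37905
(I − A)⁻¹ = adj(I−A) / det(I−A) ≈
  [   1.9608     0.6925     1.0685     0.6203]
  [   0.1939     1.2188     0.1662     0.2632]
  [   0.8112     0.6094     1.5117     0.4887]
  [   1.2281     1.0526     1.0526     1.6667]
Δx = (I − A)⁻¹ Δd with Δd having +120 in the Advertising component and 0 elsewhere.
So Δx_R = L_RA · (+120), where L_RA = adj(I−A)_RA / det(I−A) = 0.262500 / 0.37905.
Δx_R = 0.262500 × (+120) / 0.37905 = 31.50 / 0.37905 ≈ 83.10.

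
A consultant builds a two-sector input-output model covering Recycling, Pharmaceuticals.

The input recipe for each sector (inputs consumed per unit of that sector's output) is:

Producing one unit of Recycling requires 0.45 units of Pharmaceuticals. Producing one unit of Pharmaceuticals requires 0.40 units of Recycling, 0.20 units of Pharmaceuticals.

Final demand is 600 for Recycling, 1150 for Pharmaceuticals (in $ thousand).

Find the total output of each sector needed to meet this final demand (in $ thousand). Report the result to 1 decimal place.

I − A =
  [   1.00    -0.40]
  [  -0.45     0.80]
det(I−A) = (1.00)(0.80) − (-0.40)(-0.45) = 0.6200
adj(I−A) = [[0.80, 0.40], [0.45, 1.00]]
(I − A)⁻¹ = adj(I−A) / det(I−A) ≈
  [   1.2903     0.6452]
  [   0.7258     1.6129]
x = (I − A)⁻¹ d = adj(I−A)·d / det(I−A), with det(I−A) = 0.6200:
  x_R = (0.80·600 + 0.40·1150) / 0.6200 = 940.00 / 0.6200 ≈ 1516.1
  x_P = (0.45·600 + 1.00·1150) / 0.6200 = 1420.00 / 0.6200 ≈ 2290.3

x_R = 1516.1, x_P = 2290.3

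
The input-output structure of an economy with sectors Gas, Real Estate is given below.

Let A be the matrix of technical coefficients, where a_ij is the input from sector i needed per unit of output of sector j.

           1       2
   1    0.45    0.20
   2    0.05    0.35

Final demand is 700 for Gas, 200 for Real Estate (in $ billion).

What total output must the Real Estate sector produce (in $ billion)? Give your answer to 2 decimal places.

I − A =
  [   0.55    -0.20]
  [  -0.05     0.65]
det(I−A) = (0.55)(0.65) − (-0.20)(-0.05) = 0.3475
adj(I−A) = [[0.65, 0.20], [0.05, 0.55]]
(I − A)⁻¹ = adj(I−A) / det(I−A) ≈
  [   1.8705     0.5755]
  [   0.1439     1.5827]
x = (I − A)⁻¹ d = adj(I−A)·d / det(I−A), with det(I−A) = 0.3475:
  x_1 = (0.65·700 + 0.20·200) / 0.3475 = 495.00 / 0.3475 ≈ 1424.46
  x_2 = (0.05·700 + 0.55·200) / 0.3475 = 145.00 / 0.3475 ≈ 417.27

x_2 = 417.27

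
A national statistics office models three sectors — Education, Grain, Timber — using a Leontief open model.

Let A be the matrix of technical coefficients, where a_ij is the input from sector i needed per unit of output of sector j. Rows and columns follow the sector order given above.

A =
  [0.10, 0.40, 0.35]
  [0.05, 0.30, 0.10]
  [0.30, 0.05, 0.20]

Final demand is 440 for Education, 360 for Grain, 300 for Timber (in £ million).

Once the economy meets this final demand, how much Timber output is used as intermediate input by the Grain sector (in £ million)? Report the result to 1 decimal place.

I − A =
  [   0.90    -0.40    -0.35]
  [  -0.05     0.70    -0.10]
  [  -0.30    -0.05     0.80]
Cofactors of I−A, C_ij = (−1)^(i+j)·(minor ij) (rows/columns in the sector order above):
  C_11 = (0.70)(0.80) − (-0.10)(-0.05) = 0.5550
  C_12 = −[(-0.05)(0.80) − (-0.10)(-0.30)] = 0.0700
  C_13 = (-0.05)(-0.05) − (0.70)(-0.30) = 0.2125
  C_21 = −[(-0.40)(0.80) − (-0.35)(-0.05)] = 0.3375
  C_22 = (0.90)(0.80) − (-0.35)(-0.30) = 0.6150
  C_23 = −[(0.90)(-0.05) − (-0.40)(-0.30)] = 0.1650
  C_31 = (-0.40)(-0.10) − (-0.35)(0.70) = 0.2850
  C_32 = −[(0.90)(-0.10) − (-0.35)(-0.05)] = 0.1075
  C_33 = (0.90)(0.70) − (-0.40)(-0.05) = 0.6100
det(I−A) = Σ_j (I−A)_1j·C_1j = (0.90)(0.5550) + (-0.40)(0.0700) + (-0.35)(0.2125) = 0.397125
adj(I−A) = Cᵀ =
  [ 0.5550   0.3375   0.2850]
  [ 0.0700   0.6150   0.1075]
  [ 0.2125   0.1650   0.6100]
(I − A)⁻¹ = adj(I−A) / det(I−A) ≈
  [   1.3975     0.8499     0.7177]
  [   0.1763     1.5486     0.2707]
  [   0.5351     0.4155     1.5360]
First solve x = (I − A)⁻¹ d = adj(I−A)·d / det(I−A); in particular x_2 = (0.0700·440 + 0.6150·360 + 0.1075·300) / 0.397125 = 284.45 / 0.397125 ≈ 716.273.
Intermediate flow from 3 to 2: z_32 = a_32 · x_2 = 0.05 × 284.45 / 0.397125 = 14.2225 / 0.397125 ≈ 35.8.

z_32 = 35.8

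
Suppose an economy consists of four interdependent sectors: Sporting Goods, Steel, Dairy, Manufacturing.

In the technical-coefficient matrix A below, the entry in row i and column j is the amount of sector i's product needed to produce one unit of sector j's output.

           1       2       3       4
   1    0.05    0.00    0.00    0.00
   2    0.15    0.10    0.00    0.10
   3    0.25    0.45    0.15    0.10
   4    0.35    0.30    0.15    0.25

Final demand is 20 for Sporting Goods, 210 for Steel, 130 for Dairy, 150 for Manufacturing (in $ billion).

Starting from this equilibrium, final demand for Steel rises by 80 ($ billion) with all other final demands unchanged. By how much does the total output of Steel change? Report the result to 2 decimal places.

I − A =
  [   0.95     0.00     0.00     0.00]
  [  -0.15     0.90     0.00    -0.10]
  [  -0.25    -0.45     0.85    -0.10]
  [  -0.35    -0.30    -0.15     0.75]
Compute the cofactors C_ij = (−1)^(i+j)·(3×3 minor ij) of I−A; the adjugate is their transpose:
adj(I−A) = Cᵀ =
  [ 0.528000   0.000000   0.000000   0.000000]
  [ 0.126875   0.591375   0.014250   0.080750]
  [ 0.263625   0.349125   0.612750   0.128250]
  [ 0.349875   0.306375   0.128250   0.726750]
det(I−A) = Σ_j (I−A)_1j·C_1j = (0.95)(0.528000) + (0.00)(0.126875) + (0.00)(0.263625) + (0.00)(0.349875) = 0.5016
(I − A)⁻¹ = adj(I−A) / det(I−A) ≈
  [   1.0526     0.0000     0.0000     0.0000]
  [   0.2529     1.1790     0.0284     0.1610]
  [   0.5256     0.6960     1.2216     0.2557]
  [   0.6975     0.6108     0.2557     1.4489]
Δx = (I − A)⁻¹ Δd with Δd having +80 in the Steel component and 0 elsewhere.
So Δx_2 = L_22 · (+80), where L_22 = adj(I−A)_22 / det(I−A) = 0.591375 / 0.5016.
Δx_2 = 0.591375 × (+80) / 0.5016 = 47.31 / 0.5016 ≈ 94.32.

Δx_2 = 94.32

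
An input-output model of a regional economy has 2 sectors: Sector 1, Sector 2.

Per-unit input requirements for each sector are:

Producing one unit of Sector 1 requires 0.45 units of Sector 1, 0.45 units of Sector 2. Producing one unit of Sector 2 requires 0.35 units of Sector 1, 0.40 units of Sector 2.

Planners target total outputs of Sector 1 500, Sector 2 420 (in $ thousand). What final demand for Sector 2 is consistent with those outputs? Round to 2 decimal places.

I − A =
  [   0.55    -0.35]
  [  -0.45     0.60]
d = (I − A) x:
  d_1 = (+0.55)·500 + (-0.35)·420 = 128.00
  d_2 = (-0.45)·500 + (+0.60)·420 = 27.00

d_2 = 27.00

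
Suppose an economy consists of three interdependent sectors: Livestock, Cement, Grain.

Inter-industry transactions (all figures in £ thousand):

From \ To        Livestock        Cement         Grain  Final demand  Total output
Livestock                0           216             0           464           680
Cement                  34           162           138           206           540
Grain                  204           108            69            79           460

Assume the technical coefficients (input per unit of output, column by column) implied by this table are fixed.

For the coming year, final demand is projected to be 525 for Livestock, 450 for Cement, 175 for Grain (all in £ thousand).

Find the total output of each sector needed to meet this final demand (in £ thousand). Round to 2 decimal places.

Technical coefficients a_ij = z_ij / X_j:
  a_LL = 0/680 = 0.00, a_CL = 34/680 = 0.05, a_GL = 204/680 = 0.30
  a_LC = 216/540 = 0.40, a_CC = 162/540 = 0.30, a_GC = 108/540 = 0.20
  a_LG = 0/460 = 0.00, a_CG = 138/460 = 0.30, a_GG = 69/460 = 0.15
I − A =
  [   1.00    -0.40     0.00]
  [  -0.05     0.70    -0.30]
  [  -0.30    -0.20     0.85]
Cofactors of I−A, C_ij = (−1)^(i+j)·(minor ij) (rows/columns in the sector order above):
  C_11 = (0.70)(0.85) − (-0.30)(-0.20) = 0.5350
  C_12 = −[(-0.05)(0.85) − (-0.30)(-0.30)] = 0.1325
  C_13 = (-0.05)(-0.20) − (0.70)(-0.30) = 0.2200
  C_21 = −[(-0.40)(0.85) − (0.00)(-0.20)] = 0.3400
  C_22 = (1.00)(0.85) − (0.00)(-0.30) = 0.8500
  C_23 = −[(1.00)(-0.20) − (-0.40)(-0.30)] = 0.3200
  C_31 = (-0.40)(-0.30) − (0.00)(0.70) = 0.1200
  C_32 = −[(1.00)(-0.30) − (0.00)(-0.05)] = 0.3000
  C_33 = (1.00)(0.70) − (-0.40)(-0.05) = 0.6800
det(I−A) = Σ_j (I−A)_1j·C_1j = (1.00)(0.5350) + (-0.40)(0.1325) + (0.00)(0.2200) = 0.4820
adj(I−A) = Cᵀ =
  [ 0.5350   0.3400   0.1200]
  [ 0.1325   0.8500   0.3000]
  [ 0.2200   0.3200   0.6800]
(I − A)⁻¹ = adj(I−A) / det(I−A) ≈
  [   1.1100     0.7054     0.2490]
  [   0.2749     1.7635     0.6224]
  [   0.4564     0.6639     1.4108]
x = (I − A)⁻¹ d = adj(I−A)·d / det(I−A), with det(I−A) = 0.4820:
  x_L = (0.5350·525 + 0.3400·450 + 0.1200·175) / 0.4820 = 454.875 / 0.4820 ≈ 943.72
  x_C = (0.1325·525 + 0.8500·450 + 0.3000·175) / 0.4820 = 504.5625 / 0.4820 ≈ 1046.81
  x_G = (0.2200·525 + 0.3200·450 + 0.6800·175) / 0.4820 = 378.50 / 0.4820 ≈ 785.27

x_L = 943.72, x_C = 1046.81, x_G = 785.27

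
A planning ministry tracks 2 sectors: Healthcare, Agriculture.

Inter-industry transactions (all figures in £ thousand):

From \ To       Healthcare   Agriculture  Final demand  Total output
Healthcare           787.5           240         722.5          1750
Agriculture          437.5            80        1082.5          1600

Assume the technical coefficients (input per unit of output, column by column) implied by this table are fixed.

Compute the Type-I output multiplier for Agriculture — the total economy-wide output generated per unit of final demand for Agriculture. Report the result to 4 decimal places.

m_A = 1.4433

Technical coefficients a_ij = z_ij / X_j:
  a_HH = 787.5/1750 = 0.45, a_AH = 437.5/1750 = 0.25
  a_HA = 240/1600 = 0.15, a_AA = 80/1600 = 0.05
I − A =
  [   0.55    -0.15]
  [  -0.25     0.95]
det(I−A) = (0.55)(0.95) − (-0.15)(-0.25) = 0.4850
adj(I−A) = [[0.95, 0.15], [0.25, 0.55]]
(I − A)⁻¹ = adj(I−A) / det(I−A) ≈
  [   1.95876     0.30928]
  [   0.51546     1.13402]
The output multiplier for sector j is the column-j sum of the Leontief inverse (I − A)⁻¹ = adj(I−A) / det(I−A).
Column A of adj(I−A): (0.15, 0.55); det(I−A) = 0.4850.
m_A = (0.15 + 0.55) / 0.4850 = 0.70 / 0.4850 ≈ 1.4433.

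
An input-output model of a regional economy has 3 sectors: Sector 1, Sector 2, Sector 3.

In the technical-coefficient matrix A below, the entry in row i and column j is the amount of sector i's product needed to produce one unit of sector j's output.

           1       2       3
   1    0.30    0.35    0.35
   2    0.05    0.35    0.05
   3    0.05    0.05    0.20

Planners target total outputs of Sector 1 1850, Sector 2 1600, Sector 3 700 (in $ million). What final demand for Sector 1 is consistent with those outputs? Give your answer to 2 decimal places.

d_1 = 490.00

I − A =
  [   0.70    -0.35    -0.35]
  [  -0.05     0.65    -0.05]
  [  -0.05    -0.05     0.80]
d = (I − A) x:
  d_1 = (+0.70)·1850 + (-0.35)·1600 + (-0.35)·700 = 490.00
  d_2 = (-0.05)·1850 + (+0.65)·1600 + (-0.05)·700 = 912.50
  d_3 = (-0.05)·1850 + (-0.05)·1600 + (+0.80)·700 = 387.50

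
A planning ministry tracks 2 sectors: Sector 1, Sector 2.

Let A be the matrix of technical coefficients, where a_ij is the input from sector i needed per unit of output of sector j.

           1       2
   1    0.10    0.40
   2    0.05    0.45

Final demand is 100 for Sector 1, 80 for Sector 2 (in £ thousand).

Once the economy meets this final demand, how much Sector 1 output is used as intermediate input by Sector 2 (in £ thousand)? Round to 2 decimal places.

z_12 = 64.84

I − A =
  [   0.90    -0.40]
  [  -0.05     0.55]
det(I−A) = (0.90)(0.55) − (-0.40)(-0.05) = 0.4750
adj(I−A) = [[0.55, 0.40], [0.05, 0.90]]
(I − A)⁻¹ = adj(I−A) / det(I−A) ≈
  [   1.1579     0.8421]
  [   0.1053     1.8947]
First solve x = (I − A)⁻¹ d = adj(I−A)·d / det(I−A); in particular x_2 = (0.05·100 + 0.90·80) / 0.4750 = 77.00 / 0.4750 ≈ 162.1053.
Intermediate flow from 1 to 2: z_12 = a_12 · x_2 = 0.40 × 77.00 / 0.4750 = 30.80 / 0.4750 ≈ 64.84.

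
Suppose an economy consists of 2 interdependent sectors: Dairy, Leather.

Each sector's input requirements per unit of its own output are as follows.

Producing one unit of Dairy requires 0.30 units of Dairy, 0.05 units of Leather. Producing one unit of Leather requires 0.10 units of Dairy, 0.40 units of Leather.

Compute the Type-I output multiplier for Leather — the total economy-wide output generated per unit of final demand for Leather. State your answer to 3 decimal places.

m_L = 1.928

I − A =
  [   0.70    -0.10]
  [  -0.05     0.60]
det(I−A) = (0.70)(0.60) − (-0.10)(-0.05) = 0.4150
adj(I−A) = [[0.60, 0.10], [0.05, 0.70]]
(I − A)⁻¹ = adj(I−A) / det(I−A) ≈
  [   1.4458     0.2410]
  [   0.1205     1.6867]
The output multiplier for sector j is the column-j sum of the Leontief inverse (I − A)⁻¹ = adj(I−A) / det(I−A).
Column L of adj(I−A): (0.10, 0.70); det(I−A) = 0.4150.
m_L = (0.10 + 0.70) / 0.4150 = 0.80 / 0.4150 ≈ 1.928.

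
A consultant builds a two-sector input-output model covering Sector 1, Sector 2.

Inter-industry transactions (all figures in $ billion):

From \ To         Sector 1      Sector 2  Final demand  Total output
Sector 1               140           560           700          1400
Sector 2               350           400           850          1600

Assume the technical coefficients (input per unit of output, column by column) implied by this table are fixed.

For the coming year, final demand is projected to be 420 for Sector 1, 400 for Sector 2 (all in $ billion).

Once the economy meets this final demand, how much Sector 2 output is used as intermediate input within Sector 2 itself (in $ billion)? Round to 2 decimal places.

Technical coefficients a_ij = z_ij / X_j:
  a_11 = 140/1400 = 0.10, a_21 = 350/1400 = 0.25
  a_12 = 560/1600 = 0.35, a_22 = 400/1600 = 0.25
I − A =
  [   0.90    -0.35]
  [  -0.25     0.75]
det(I−A) = (0.90)(0.75) − (-0.35)(-0.25) = 0.5875
adj(I−A) = [[0.75, 0.35], [0.25, 0.90]]
(I − A)⁻¹ = adj(I−A) / det(I−A) ≈
  [   1.2766     0.5957]
  [   0.4255     1.5319]
First solve x = (I − A)⁻¹ d = adj(I−A)·d / det(I−A); in particular x_2 = (0.25·420 + 0.90·400) / 0.5875 = 465.00 / 0.5875 ≈ 791.4894.
Intermediate flow from 2 to 2: z_22 = a_22 · x_2 = 0.25 × 465.00 / 0.5875 = 116.25 / 0.5875 ≈ 197.87.

z_22 = 197.87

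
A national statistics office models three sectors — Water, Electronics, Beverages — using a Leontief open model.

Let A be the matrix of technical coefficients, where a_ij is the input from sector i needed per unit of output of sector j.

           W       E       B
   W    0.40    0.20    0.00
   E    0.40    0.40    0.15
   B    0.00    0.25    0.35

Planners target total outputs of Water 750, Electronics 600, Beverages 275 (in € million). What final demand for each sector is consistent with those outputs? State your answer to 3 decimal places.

d_W = 330.000, d_E = 18.750, d_B = 28.750

I − A =
  [   0.60    -0.20     0.00]
  [  -0.40     0.60    -0.15]
  [   0.00    -0.25     0.65]
d = (I − A) x:
  d_W = (+0.60)·750 + (-0.20)·600 + (+0.00)·275 = 330.000
  d_E = (-0.40)·750 + (+0.60)·600 + (-0.15)·275 = 18.750
  d_B = (+0.00)·750 + (-0.25)·600 + (+0.65)·275 = 28.750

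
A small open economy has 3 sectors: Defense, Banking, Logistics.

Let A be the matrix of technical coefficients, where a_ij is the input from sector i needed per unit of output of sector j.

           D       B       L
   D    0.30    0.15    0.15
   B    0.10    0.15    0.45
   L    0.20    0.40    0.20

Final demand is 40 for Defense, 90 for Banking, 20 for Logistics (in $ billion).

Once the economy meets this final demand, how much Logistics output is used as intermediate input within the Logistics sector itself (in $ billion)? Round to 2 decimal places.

I − A =
  [   0.70    -0.15    -0.15]
  [  -0.10     0.85    -0.45]
  [  -0.20    -0.40     0.80]
Cofactors of I−A, C_ij = (−1)^(i+j)·(minor ij) (rows/columns in the sector order above):
  C_11 = (0.85)(0.80) − (-0.45)(-0.40) = 0.5000
  C_12 = −[(-0.10)(0.80) − (-0.45)(-0.20)] = 0.1700
  C_13 = (-0.10)(-0.40) − (0.85)(-0.20) = 0.2100
  C_21 = −[(-0.15)(0.80) − (-0.15)(-0.40)] = 0.1800
  C_22 = (0.70)(0.80) − (-0.15)(-0.20) = 0.5300
  C_23 = −[(0.70)(-0.40) − (-0.15)(-0.20)] = 0.3100
  C_31 = (-0.15)(-0.45) − (-0.15)(0.85) = 0.1950
  C_32 = −[(0.70)(-0.45) − (-0.15)(-0.10)] = 0.3300
  C_33 = (0.70)(0.85) − (-0.15)(-0.10) = 0.5800
det(I−A) = Σ_j (I−A)_1j·C_1j = (0.70)(0.5000) + (-0.15)(0.1700) + (-0.15)(0.2100) = 0.2930
adj(I−A) = Cᵀ =
  [ 0.5000   0.1800   0.1950]
  [ 0.1700   0.5300   0.3300]
  [ 0.2100   0.3100   0.5800]
(I − A)⁻¹ = adj(I−A) / det(I−A) ≈
  [   1.7065     0.6143     0.6655]
  [   0.5802     1.8089     1.1263]
  [   0.7167     1.0580     1.9795]
First solve x = (I − A)⁻¹ d = adj(I−A)·d / det(I−A); in particular x_L = (0.2100·40 + 0.3100·90 + 0.5800·20) / 0.2930 = 47.90 / 0.2930 ≈ 163.4812.
Intermediate flow from L to L: z_LL = a_LL · x_L = 0.20 × 47.90 / 0.2930 = 9.58 / 0.2930 ≈ 32.70.

z_LL = 32.70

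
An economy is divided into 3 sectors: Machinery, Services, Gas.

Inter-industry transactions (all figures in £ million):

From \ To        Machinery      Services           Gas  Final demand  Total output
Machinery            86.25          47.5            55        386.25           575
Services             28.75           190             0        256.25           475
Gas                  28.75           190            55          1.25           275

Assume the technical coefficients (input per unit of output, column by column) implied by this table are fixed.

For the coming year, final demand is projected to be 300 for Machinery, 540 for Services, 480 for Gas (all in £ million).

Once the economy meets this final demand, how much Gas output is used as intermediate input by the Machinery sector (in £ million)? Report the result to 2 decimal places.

Technical coefficients a_ij = z_ij / X_j:
  a_11 = 86.25/575 = 0.15, a_21 = 28.75/575 = 0.05, a_31 = 28.75/575 = 0.05
  a_12 = 47.5/475 = 0.10, a_22 = 190/475 = 0.40, a_32 = 190/475 = 0.40
  a_13 = 55/275 = 0.20, a_23 = 0/275 = 0.00, a_33 = 55/275 = 0.20
I − A =
  [   0.85    -0.10    -0.20]
  [  -0.05     0.60     0.00]
  [  -0.05    -0.40     0.80]
Cofactors of I−A, C_ij = (−1)^(i+j)·(minor ij) (rows/columns in the sector order above):
  C_11 = (0.60)(0.80) − (0.00)(-0.40) = 0.4800
  C_12 = −[(-0.05)(0.80) − (0.00)(-0.05)] = 0.0400
  C_13 = (-0.05)(-0.40) − (0.60)(-0.05) = 0.0500
  C_21 = −[(-0.10)(0.80) − (-0.20)(-0.40)] = 0.1600
  C_22 = (0.85)(0.80) − (-0.20)(-0.05) = 0.6700
  C_23 = −[(0.85)(-0.40) − (-0.10)(-0.05)] = 0.3450
  C_31 = (-0.10)(0.00) − (-0.20)(0.60) = 0.1200
  C_32 = −[(0.85)(0.00) − (-0.20)(-0.05)] = 0.0100
  C_33 = (0.85)(0.60) − (-0.10)(-0.05) = 0.5050
det(I−A) = Σ_j (I−A)_1j·C_1j = (0.85)(0.4800) + (-0.10)(0.0400) + (-0.20)(0.0500) = 0.3940
adj(I−A) = Cᵀ =
  [ 0.4800   0.1600   0.1200]
  [ 0.0400   0.6700   0.0100]
  [ 0.0500   0.3450   0.5050]
(I − A)⁻¹ = adj(I−A) / det(I−A) ≈
  [   1.2183     0.4061     0.3046]
  [   0.1015     1.7005     0.0254]
  [   0.1269     0.8756     1.2817]
First solve x = (I − A)⁻¹ d = adj(I−A)·d / det(I−A); in particular x_1 = (0.4800·300 + 0.1600·540 + 0.1200·480) / 0.3940 = 288.00 / 0.3940 ≈ 730.9645.
Intermediate flow from 3 to 1: z_31 = a_31 · x_1 = 0.05 × 288.00 / 0.3940 = 14.40 / 0.3940 ≈ 36.55.

z_31 = 36.55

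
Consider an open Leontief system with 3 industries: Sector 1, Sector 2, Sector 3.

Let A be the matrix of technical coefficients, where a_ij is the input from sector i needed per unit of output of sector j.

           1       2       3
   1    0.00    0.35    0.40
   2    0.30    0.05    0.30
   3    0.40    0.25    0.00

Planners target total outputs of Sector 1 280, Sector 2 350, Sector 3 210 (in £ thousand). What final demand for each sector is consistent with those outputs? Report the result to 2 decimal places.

d_1 = 73.50, d_2 = 185.50, d_3 = 10.50

I − A =
  [   1.00    -0.35    -0.40]
  [  -0.30     0.95    -0.30]
  [  -0.40    -0.25     1.00]
d = (I − A) x:
  d_1 = (+1.00)·280 + (-0.35)·350 + (-0.40)·210 = 73.50
  d_2 = (-0.30)·280 + (+0.95)·350 + (-0.30)·210 = 185.50
  d_3 = (-0.40)·280 + (-0.25)·350 + (+1.00)·210 = 10.50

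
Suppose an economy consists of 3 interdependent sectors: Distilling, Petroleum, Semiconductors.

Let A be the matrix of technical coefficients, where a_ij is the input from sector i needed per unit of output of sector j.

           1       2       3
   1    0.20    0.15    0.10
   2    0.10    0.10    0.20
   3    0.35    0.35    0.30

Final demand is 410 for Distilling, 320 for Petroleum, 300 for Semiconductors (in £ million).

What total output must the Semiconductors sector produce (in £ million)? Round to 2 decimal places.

x_3 = 1177.04

I − A =
  [   0.80    -0.15    -0.10]
  [  -0.10     0.90    -0.20]
  [  -0.35    -0.35     0.70]
Cofactors of I−A, C_ij = (−1)^(i+j)·(minor ij) (rows/columns in the sector order above):
  C_11 = (0.90)(0.70) − (-0.20)(-0.35) = 0.5600
  C_12 = −[(-0.10)(0.70) − (-0.20)(-0.35)] = 0.1400
  C_13 = (-0.10)(-0.35) − (0.90)(-0.35) = 0.3500
  C_21 = −[(-0.15)(0.70) − (-0.10)(-0.35)] = 0.1400
  C_22 = (0.80)(0.70) − (-0.10)(-0.35) = 0.5250
  C_23 = −[(0.80)(-0.35) − (-0.15)(-0.35)] = 0.3325
  C_31 = (-0.15)(-0.20) − (-0.10)(0.90) = 0.1200
  C_32 = −[(0.80)(-0.20) − (-0.10)(-0.10)] = 0.1700
  C_33 = (0.80)(0.90) − (-0.15)(-0.10) = 0.7050
det(I−A) = Σ_j (I−A)_1j·C_1j = (0.80)(0.5600) + (-0.15)(0.1400) + (-0.10)(0.3500) = 0.3920
adj(I−A) = Cᵀ =
  [ 0.5600   0.1400   0.1200]
  [ 0.1400   0.5250   0.1700]
  [ 0.3500   0.3325   0.7050]
(I − A)⁻¹ = adj(I−A) / det(I−A) ≈
  [   1.4286     0.3571     0.3061]
  [   0.3571     1.3393     0.4337]
  [   0.8929     0.8482     1.7985]
x = (I − A)⁻¹ d = adj(I−A)·d / det(I−A), with det(I−A) = 0.3920:
  x_1 = (0.5600·410 + 0.1400·320 + 0.1200·300) / 0.3920 = 310.40 / 0.3920 ≈ 791.84
  x_2 = (0.1400·410 + 0.5250·320 + 0.1700·300) / 0.3920 = 276.40 / 0.3920 ≈ 705.10
  x_3 = (0.3500·410 + 0.3325·320 + 0.7050·300) / 0.3920 = 461.40 / 0.3920 ≈ 1177.04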